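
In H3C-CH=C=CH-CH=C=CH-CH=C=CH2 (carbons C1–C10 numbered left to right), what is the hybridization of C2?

sp^2

C2: 3 σ bonds, plus one π bond — 3 electron domains, sp2.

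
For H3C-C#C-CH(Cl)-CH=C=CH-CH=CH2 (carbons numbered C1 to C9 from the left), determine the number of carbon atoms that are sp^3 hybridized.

2

C1: sp3 ✓
C2: sp
C3: sp
C4: sp3 ✓
C5: sp2
C6: sp
C7: sp2
C8: sp2
C9: sp2
C1, C4 → 2 sp3 carbons.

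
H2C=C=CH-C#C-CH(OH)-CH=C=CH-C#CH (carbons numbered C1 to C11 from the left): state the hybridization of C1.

sp²

C1 has 3 σ bonds, plus one π bond: steric number 3 → sp2.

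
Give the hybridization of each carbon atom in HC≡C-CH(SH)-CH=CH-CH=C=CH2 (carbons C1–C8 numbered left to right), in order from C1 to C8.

C1 — 2 σ bonds, plus two π bonds. Steric number 2, so sp.
C2 — 2 σ bonds, plus two π bonds. Steric number 2, so sp.
C3: 4 σ bonds — 4 electron domains, sp3.
C4 is sp2: 3 σ bonds, plus one π bond, 3 electron-density regions.
C5 is sp2: 3 σ bonds, plus one π bond, 3 electron-density regions.
C6: 3 σ bonds, plus one π bond; 3 regions of electron density → sp2.
C7 — 2 σ bonds, plus two π bonds. Steric number 2, so sp.
C8 carries 3 σ bonds, plus one π bond, giving a steric number of 3, so it is sp2.

C1 sp, C2 sp, C3 sp3, C4 sp2, C5 sp2, C6 sp2, C7 sp, C8 sp2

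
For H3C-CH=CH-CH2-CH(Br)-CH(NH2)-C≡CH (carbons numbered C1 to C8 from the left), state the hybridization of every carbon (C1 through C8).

C1 sp3, C2 sp2, C3 sp2, C4 sp3, C5 sp3, C6 sp3, C7 sp, C8 sp

C1 carries 4 σ bonds, giving a steric number of 4, so it is sp3.
C2 (3 σ bonds, plus one π bond) has steric number 3: sp2.
C3 carries 3 σ bonds, plus one π bond, giving a steric number of 3, so it is sp2.
C4: 4 σ bonds; 4 regions of electron density → sp3.
C5: 4 σ bonds — 4 electron domains, sp3.
C6 carries 4 σ bonds, giving a steric number of 4, so it is sp3.
C7 has 2 σ bonds, plus two π bonds: steric number 2 → sp.
C8: 2 σ bonds, plus two π bonds — 2 electron domains, sp.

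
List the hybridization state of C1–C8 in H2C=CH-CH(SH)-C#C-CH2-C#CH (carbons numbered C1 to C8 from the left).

C1 sp2, C2 sp2, C3 sp3, C4 sp, C5 sp, C6 sp3, C7 sp, C8 sp

C1: 3 σ bonds, plus one π bond — 3 electron domains, sp2.
C2 (3 σ bonds, plus one π bond) has steric number 3: sp2.
C3: 4 σ bonds; 4 regions of electron density → sp3.
C4: 2 σ bonds, plus two π bonds — 2 electron domains, sp.
C5 (2 σ bonds, plus two π bonds) has steric number 2: sp.
C6 is sp3: 4 σ bonds, 4 electron-density regions.
C7 is sp: 2 σ bonds, plus two π bonds, 2 electron-density regions.
C8 has 2 σ bonds, plus two π bonds: steric number 2 → sp.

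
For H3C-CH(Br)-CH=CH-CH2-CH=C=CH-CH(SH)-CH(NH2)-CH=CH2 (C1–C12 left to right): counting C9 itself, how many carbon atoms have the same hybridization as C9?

C9 is sp3 (only σ bonds).
C1: sp3 ✓
C2: sp3 ✓
C3: sp2
C4: sp2
C5: sp3 ✓
C6: sp2
C7: sp
C8: sp2
C9: sp3 ✓
C10: sp3 ✓
C11: sp2
C12: sp2
5 carbons are sp3.

5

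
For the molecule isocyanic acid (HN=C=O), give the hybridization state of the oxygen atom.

The oxygen atom is sp2: 1 σ bond and 2 lone pairs, plus one π bond, 3 electron-density regions.

sp²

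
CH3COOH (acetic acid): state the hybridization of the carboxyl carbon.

sp²

The carboxyl carbon has 3 σ bonds, plus one π bond: steric number 3 → sp2.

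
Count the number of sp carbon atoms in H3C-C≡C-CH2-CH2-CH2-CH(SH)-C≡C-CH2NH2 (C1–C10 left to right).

C1: sp3
C2: sp ✓
C3: sp ✓
C4: sp3
C5: sp3
C6: sp3
C7: sp3
C8: sp ✓
C9: sp ✓
C10: sp3
C2, C3, C8, C9 → 4 sp carbons.

4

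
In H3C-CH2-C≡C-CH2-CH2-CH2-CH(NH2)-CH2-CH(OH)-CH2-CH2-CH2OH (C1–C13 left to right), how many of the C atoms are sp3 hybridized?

C1: sp3 ✓
C2: sp3 ✓
C3: sp
C4: sp
C5: sp3 ✓
C6: sp3 ✓
C7: sp3 ✓
C8: sp3 ✓
C9: sp3 ✓
C10: sp3 ✓
C11: sp3 ✓
C12: sp3 ✓
C13: sp3 ✓
C1, C2, C5, C6, C7, C8, C9, C10, C11, C12, C13 → 11 sp3 carbons.

11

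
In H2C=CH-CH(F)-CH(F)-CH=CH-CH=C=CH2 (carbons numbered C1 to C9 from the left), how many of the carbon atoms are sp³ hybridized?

C1: sp2
C2: sp2
C3: sp3 ✓
C4: sp3 ✓
C5: sp2
C6: sp2
C7: sp2
C8: sp
C9: sp2
C3, C4 → 2 sp3 carbons.

2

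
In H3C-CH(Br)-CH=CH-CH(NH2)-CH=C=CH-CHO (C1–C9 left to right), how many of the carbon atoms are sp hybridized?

C1: sp3
C2: sp3
C3: sp2
C4: sp2
C5: sp3
C6: sp2
C7: sp ✓
C8: sp2
C9: sp2
C7 → 1 sp carbon.

1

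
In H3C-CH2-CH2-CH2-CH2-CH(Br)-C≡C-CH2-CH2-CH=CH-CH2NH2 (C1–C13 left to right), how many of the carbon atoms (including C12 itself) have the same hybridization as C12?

2

C12 is sp2 (one π bond).
C1: sp3
C2: sp3
C3: sp3
C4: sp3
C5: sp3
C6: sp3
C7: sp
C8: sp
C9: sp3
C10: sp3
C11: sp2 ✓
C12: sp2 ✓
C13: sp3
2 carbons are sp2.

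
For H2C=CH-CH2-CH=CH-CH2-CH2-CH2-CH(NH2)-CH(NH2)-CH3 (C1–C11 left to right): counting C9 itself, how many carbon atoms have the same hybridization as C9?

C9 is sp3 (only σ bonds).
C1: sp2
C2: sp2
C3: sp3 ✓
C4: sp2
C5: sp2
C6: sp3 ✓
C7: sp3 ✓
C8: sp3 ✓
C9: sp3 ✓
C10: sp3 ✓
C11: sp3 ✓
7 carbons are sp3.

7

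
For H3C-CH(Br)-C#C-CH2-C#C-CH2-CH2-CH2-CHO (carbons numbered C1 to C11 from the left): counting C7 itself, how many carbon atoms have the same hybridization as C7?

4

C7 is sp (two π bonds).
C1: sp3
C2: sp3
C3: sp ✓
C4: sp ✓
C5: sp3
C6: sp ✓
C7: sp ✓
C8: sp3
C9: sp3
C10: sp3
C11: sp2
4 carbons are sp.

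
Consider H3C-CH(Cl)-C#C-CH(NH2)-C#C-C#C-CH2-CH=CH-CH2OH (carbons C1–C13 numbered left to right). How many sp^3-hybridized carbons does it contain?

C1: sp3 ✓
C2: sp3 ✓
C3: sp
C4: sp
C5: sp3 ✓
C6: sp
C7: sp
C8: sp
C9: sp
C10: sp3 ✓
C11: sp2
C12: sp2
C13: sp3 ✓
C1, C2, C5, C10, C13 → 5 sp3 carbons.

5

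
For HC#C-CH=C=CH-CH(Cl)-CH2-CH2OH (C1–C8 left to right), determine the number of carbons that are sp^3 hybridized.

3

C1: sp
C2: sp
C3: sp2
C4: sp
C5: sp2
C6: sp3 ✓
C7: sp3 ✓
C8: sp3 ✓
C6, C7, C8 → 3 sp3 carbons.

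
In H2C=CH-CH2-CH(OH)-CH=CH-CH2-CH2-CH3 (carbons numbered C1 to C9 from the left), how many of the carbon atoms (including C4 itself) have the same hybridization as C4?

5

C4 is sp3 (only σ bonds).
C1: sp2
C2: sp2
C3: sp3 ✓
C4: sp3 ✓
C5: sp2
C6: sp2
C7: sp3 ✓
C8: sp3 ✓
C9: sp3 ✓
5 carbons are sp3.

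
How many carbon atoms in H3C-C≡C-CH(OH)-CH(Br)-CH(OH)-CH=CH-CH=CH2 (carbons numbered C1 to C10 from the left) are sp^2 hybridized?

C1: sp3
C2: sp
C3: sp
C4: sp3
C5: sp3
C6: sp3
C7: sp2 ✓
C8: sp2 ✓
C9: sp2 ✓
C10: sp2 ✓
C7, C8, C9, C10 → 4 sp2 carbons.

4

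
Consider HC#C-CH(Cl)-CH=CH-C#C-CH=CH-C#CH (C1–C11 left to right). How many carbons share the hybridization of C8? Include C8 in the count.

4

C8 is sp2 (one π bond).
C1: sp
C2: sp
C3: sp3
C4: sp2 ✓
C5: sp2 ✓
C6: sp
C7: sp
C8: sp2 ✓
C9: sp2 ✓
C10: sp
C11: sp
4 carbons are sp2.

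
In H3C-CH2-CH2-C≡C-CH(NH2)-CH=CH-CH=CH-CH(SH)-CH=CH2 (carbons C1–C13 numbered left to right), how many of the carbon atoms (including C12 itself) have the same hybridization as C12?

6

C12 is sp2 (one π bond).
C1: sp3
C2: sp3
C3: sp3
C4: sp
C5: sp
C6: sp3
C7: sp2 ✓
C8: sp2 ✓
C9: sp2 ✓
C10: sp2 ✓
C11: sp3
C12: sp2 ✓
C13: sp2 ✓
6 carbons are sp2.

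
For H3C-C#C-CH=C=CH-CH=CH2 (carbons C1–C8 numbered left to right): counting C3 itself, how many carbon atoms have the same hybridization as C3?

3

C3 is sp (two π bonds).
C1: sp3
C2: sp ✓
C3: sp ✓
C4: sp2
C5: sp ✓
C6: sp2
C7: sp2
C8: sp2
3 carbons are sp.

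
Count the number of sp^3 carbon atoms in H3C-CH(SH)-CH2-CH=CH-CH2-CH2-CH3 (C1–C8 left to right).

C1: sp3 ✓
C2: sp3 ✓
C3: sp3 ✓
C4: sp2
C5: sp2
C6: sp3 ✓
C7: sp3 ✓
C8: sp3 ✓
C1, C2, C3, C6, C7, C8 → 6 sp3 carbons.

6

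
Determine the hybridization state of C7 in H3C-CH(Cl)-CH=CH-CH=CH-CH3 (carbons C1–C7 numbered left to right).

sp³

C7: 4 σ bonds — 4 electron domains, sp3.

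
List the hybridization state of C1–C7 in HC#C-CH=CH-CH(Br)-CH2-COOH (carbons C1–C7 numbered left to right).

C1 is sp: 2 σ bonds, plus two π bonds, 2 electron-density regions.
C2 (2 σ bonds, plus two π bonds) has steric number 2: sp.
C3 has 3 σ bonds, plus one π bond: steric number 3 → sp2.
C4: 3 σ bonds, plus one π bond; 3 regions of electron density → sp2.
C5 carries 4 σ bonds, giving a steric number of 4, so it is sp3.
C6 carries 4 σ bonds, giving a steric number of 4, so it is sp3.
C7 — 3 σ bonds, plus one π bond. Steric number 3, so sp2.

C1 sp, C2 sp, C3 sp2, C4 sp2, C5 sp3, C6 sp3, C7 sp2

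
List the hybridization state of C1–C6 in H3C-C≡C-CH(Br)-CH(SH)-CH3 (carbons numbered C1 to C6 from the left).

C1 has 4 σ bonds: steric number 4 → sp3.
C2 is sp: 2 σ bonds, plus two π bonds, 2 electron-density regions.
C3 (2 σ bonds, plus two π bonds) has steric number 2: sp.
C4: 4 σ bonds; 4 regions of electron density → sp3.
C5 — 4 σ bonds. Steric number 4, so sp3.
C6 carries 4 σ bonds, giving a steric number of 4, so it is sp3.

C1 sp3, C2 sp, C3 sp, C4 sp3, C5 sp3, C6 sp3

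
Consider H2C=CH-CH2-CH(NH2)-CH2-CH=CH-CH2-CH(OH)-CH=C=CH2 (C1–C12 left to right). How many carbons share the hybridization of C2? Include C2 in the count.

6

C2 is sp2 (one π bond).
C1: sp2 ✓
C2: sp2 ✓
C3: sp3
C4: sp3
C5: sp3
C6: sp2 ✓
C7: sp2 ✓
C8: sp3
C9: sp3
C10: sp2 ✓
C11: sp
C12: sp2 ✓
6 carbons are sp2.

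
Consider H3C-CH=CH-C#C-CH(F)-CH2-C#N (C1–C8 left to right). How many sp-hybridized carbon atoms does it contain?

C1: sp3
C2: sp2
C3: sp2
C4: sp ✓
C5: sp ✓
C6: sp3
C7: sp3
C8: sp ✓
C4, C5, C8 → 3 sp carbons.

3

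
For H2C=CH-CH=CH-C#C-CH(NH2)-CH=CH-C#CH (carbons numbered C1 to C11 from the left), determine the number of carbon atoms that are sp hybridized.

C1: sp2
C2: sp2
C3: sp2
C4: sp2
C5: sp ✓
C6: sp ✓
C7: sp3
C8: sp2
C9: sp2
C10: sp ✓
C11: sp ✓
C5, C6, C10, C11 → 4 sp carbons.

4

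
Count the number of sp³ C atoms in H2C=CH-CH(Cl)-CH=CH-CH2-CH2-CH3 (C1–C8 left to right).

4

C1: sp2
C2: sp2
C3: sp3 ✓
C4: sp2
C5: sp2
C6: sp3 ✓
C7: sp3 ✓
C8: sp3 ✓
C3, C6, C7, C8 → 4 sp3 carbons.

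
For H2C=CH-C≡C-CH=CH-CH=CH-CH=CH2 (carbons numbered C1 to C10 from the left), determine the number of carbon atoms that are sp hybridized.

C1: sp2
C2: sp2
C3: sp ✓
C4: sp ✓
C5: sp2
C6: sp2
C7: sp2
C8: sp2
C9: sp2
C10: sp2
C3, C4 → 2 sp carbons.

2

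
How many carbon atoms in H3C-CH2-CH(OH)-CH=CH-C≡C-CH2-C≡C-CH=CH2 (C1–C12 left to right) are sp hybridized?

C1: sp3
C2: sp3
C3: sp3
C4: sp2
C5: sp2
C6: sp ✓
C7: sp ✓
C8: sp3
C9: sp ✓
C10: sp ✓
C11: sp2
C12: sp2
C6, C7, C9, C10 → 4 sp carbons.

4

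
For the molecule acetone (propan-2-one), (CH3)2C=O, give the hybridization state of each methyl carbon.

sp³

Each methyl carbon has 4 σ bonds: steric number 4 → sp3.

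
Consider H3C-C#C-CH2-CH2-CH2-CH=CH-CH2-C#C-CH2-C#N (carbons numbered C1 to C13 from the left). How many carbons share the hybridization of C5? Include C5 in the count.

C5 is sp3 (only σ bonds).
C1: sp3 ✓
C2: sp
C3: sp
C4: sp3 ✓
C5: sp3 ✓
C6: sp3 ✓
C7: sp2
C8: sp2
C9: sp3 ✓
C10: sp
C11: sp
C12: sp3 ✓
C13: sp
6 carbons are sp3.

6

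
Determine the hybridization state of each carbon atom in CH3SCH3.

sp3

Each carbon atom is sp3: 4 σ bonds, 4 electron-density regions.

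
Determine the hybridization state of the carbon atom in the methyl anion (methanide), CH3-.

sp^3

Three σ bonds + one lone pair = steric number 4 → sp3, pyramidal.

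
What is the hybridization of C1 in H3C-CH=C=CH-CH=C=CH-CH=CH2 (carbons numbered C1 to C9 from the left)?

C1 — 4 σ bonds. Steric number 4, so sp3.

sp3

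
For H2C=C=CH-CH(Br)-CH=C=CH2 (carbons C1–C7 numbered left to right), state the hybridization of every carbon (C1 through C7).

C1: 3 σ bonds, plus one π bond — 3 electron domains, sp2.
C2: 2 σ bonds, plus two π bonds — 2 electron domains, sp.
C3 has 3 σ bonds, plus one π bond: steric number 3 → sp2.
C4 — 4 σ bonds. Steric number 4, so sp3.
C5 is sp2: 3 σ bonds, plus one π bond, 3 electron-density regions.
C6: 2 σ bonds, plus two π bonds — 2 electron domains, sp.
C7 (3 σ bonds, plus one π bond) has steric number 3: sp2.

C1 sp2, C2 sp, C3 sp2, C4 sp3, C5 sp2, C6 sp, C7 sp2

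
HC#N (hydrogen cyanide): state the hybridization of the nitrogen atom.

The nitrogen atom: 1 σ bond and 1 lone pair, plus two π bonds — 2 electron domains, sp.

sp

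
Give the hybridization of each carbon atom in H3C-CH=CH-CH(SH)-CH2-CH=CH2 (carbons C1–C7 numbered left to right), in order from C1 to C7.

C1 sp3, C2 sp2, C3 sp2, C4 sp3, C5 sp3, C6 sp2, C7 sp2

C1 (4 σ bonds) has steric number 4: sp3.
C2 carries 3 σ bonds, plus one π bond, giving a steric number of 3, so it is sp2.
C3: 3 σ bonds, plus one π bond; 3 regions of electron density → sp2.
C4: 4 σ bonds — 4 electron domains, sp3.
C5: 4 σ bonds — 4 electron domains, sp3.
C6 — 3 σ bonds, plus one π bond. Steric number 3, so sp2.
C7 has 3 σ bonds, plus one π bond: steric number 3 → sp2.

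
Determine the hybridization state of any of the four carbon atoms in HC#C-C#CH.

sp

Every carbon is part of a C≡C triple bond: two σ regions → sp.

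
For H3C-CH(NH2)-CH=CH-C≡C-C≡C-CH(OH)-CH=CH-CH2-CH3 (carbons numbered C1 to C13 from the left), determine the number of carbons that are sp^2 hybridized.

4

C1: sp3
C2: sp3
C3: sp2 ✓
C4: sp2 ✓
C5: sp
C6: sp
C7: sp
C8: sp
C9: sp3
C10: sp2 ✓
C11: sp2 ✓
C12: sp3
C13: sp3
C3, C4, C10, C11 → 4 sp2 carbons.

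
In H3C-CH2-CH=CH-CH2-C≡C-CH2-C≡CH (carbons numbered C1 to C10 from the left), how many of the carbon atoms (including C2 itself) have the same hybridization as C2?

C2 is sp3 (only σ bonds).
C1: sp3 ✓
C2: sp3 ✓
C3: sp2
C4: sp2
C5: sp3 ✓
C6: sp
C7: sp
C8: sp3 ✓
C9: sp
C10: sp
4 carbons are sp3.

4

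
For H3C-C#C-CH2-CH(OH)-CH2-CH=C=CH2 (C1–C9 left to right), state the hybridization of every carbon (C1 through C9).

C1 carries 4 σ bonds, giving a steric number of 4, so it is sp3.
C2 is sp: 2 σ bonds, plus two π bonds, 2 electron-density regions.
C3 is sp: 2 σ bonds, plus two π bonds, 2 electron-density regions.
C4 is sp3: 4 σ bonds, 4 electron-density regions.
C5 has 4 σ bonds: steric number 4 → sp3.
C6 (4 σ bonds) has steric number 4: sp3.
C7 carries 3 σ bonds, plus one π bond, giving a steric number of 3, so it is sp2.
C8 is sp: 2 σ bonds, plus two π bonds, 2 electron-density regions.
C9: 3 σ bonds, plus one π bond — 3 electron domains, sp2.

C1 sp3, C2 sp, C3 sp, C4 sp3, C5 sp3, C6 sp3, C7 sp2, C8 sp, C9 sp2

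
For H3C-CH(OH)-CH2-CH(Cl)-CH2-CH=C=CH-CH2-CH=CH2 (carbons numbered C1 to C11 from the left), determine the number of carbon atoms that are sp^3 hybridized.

6

C1: sp3 ✓
C2: sp3 ✓
C3: sp3 ✓
C4: sp3 ✓
C5: sp3 ✓
C6: sp2
C7: sp
C8: sp2
C9: sp3 ✓
C10: sp2
C11: sp2
C1, C2, C3, C4, C5, C9 → 6 sp3 carbons.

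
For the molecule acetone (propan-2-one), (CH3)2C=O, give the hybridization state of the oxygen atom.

sp²

One σ bond + two lone pairs = steric number 3 → sp2.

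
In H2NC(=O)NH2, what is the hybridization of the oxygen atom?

The oxygen atom is sp2: 1 σ bond and 2 lone pairs, plus one π bond, 3 electron-density regions.

sp2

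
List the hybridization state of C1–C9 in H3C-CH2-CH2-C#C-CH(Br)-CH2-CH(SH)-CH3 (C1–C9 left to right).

C1 sp3, C2 sp3, C3 sp3, C4 sp, C5 sp, C6 sp3, C7 sp3, C8 sp3, C9 sp3

C1: 4 σ bonds; 4 regions of electron density → sp3.
C2 carries 4 σ bonds, giving a steric number of 4, so it is sp3.
C3 is sp3: 4 σ bonds, 4 electron-density regions.
C4 (2 σ bonds, plus two π bonds) has steric number 2: sp.
C5 has 2 σ bonds, plus two π bonds: steric number 2 → sp.
C6 is sp3: 4 σ bonds, 4 electron-density regions.
C7 — 4 σ bonds. Steric number 4, so sp3.
C8 is sp3: 4 σ bonds, 4 electron-density regions.
C9 (4 σ bonds) has steric number 4: sp3.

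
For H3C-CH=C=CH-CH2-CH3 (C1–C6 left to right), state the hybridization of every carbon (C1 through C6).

C1 — 4 σ bonds. Steric number 4, so sp3.
C2: 3 σ bonds, plus one π bond — 3 electron domains, sp2.
C3 (2 σ bonds, plus two π bonds) has steric number 2: sp.
C4: 3 σ bonds, plus one π bond; 3 regions of electron density → sp2.
C5 (4 σ bonds) has steric number 4: sp3.
C6 carries 4 σ bonds, giving a steric number of 4, so it is sp3.

C1 sp3, C2 sp2, C3 sp, C4 sp2, C5 sp3, C6 sp3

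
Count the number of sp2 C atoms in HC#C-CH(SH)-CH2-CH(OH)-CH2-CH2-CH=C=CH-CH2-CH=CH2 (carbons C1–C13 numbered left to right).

4

C1: sp
C2: sp
C3: sp3
C4: sp3
C5: sp3
C6: sp3
C7: sp3
C8: sp2 ✓
C9: sp
C10: sp2 ✓
C11: sp3
C12: sp2 ✓
C13: sp2 ✓
C8, C10, C12, C13 → 4 sp2 carbons.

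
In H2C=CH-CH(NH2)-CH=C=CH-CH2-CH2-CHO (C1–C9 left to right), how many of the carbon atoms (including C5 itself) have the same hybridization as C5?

1

C5 is sp (two π bonds).
C1: sp2
C2: sp2
C3: sp3
C4: sp2
C5: sp ✓
C6: sp2
C7: sp3
C8: sp3
C9: sp2
1 carbon is sp.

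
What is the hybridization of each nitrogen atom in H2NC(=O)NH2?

sp²

Both N lone pairs are conjugated with the C=O; planar sp2.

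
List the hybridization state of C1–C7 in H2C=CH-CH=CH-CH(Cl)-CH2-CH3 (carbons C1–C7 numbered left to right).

C1 has 3 σ bonds, plus one π bond: steric number 3 → sp2.
C2 carries 3 σ bonds, plus one π bond, giving a steric number of 3, so it is sp2.
C3: 3 σ bonds, plus one π bond — 3 electron domains, sp2.
C4 (3 σ bonds, plus one π bond) has steric number 3: sp2.
C5 is sp3: 4 σ bonds, 4 electron-density regions.
C6: 4 σ bonds — 4 electron domains, sp3.
C7 has 4 σ bonds: steric number 4 → sp3.

C1 sp2, C2 sp2, C3 sp2, C4 sp2, C5 sp3, C6 sp3, C7 sp3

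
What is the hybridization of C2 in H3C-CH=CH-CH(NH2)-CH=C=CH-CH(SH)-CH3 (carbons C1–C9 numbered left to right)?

sp2

C2: 3 σ bonds, plus one π bond; 3 regions of electron density → sp2.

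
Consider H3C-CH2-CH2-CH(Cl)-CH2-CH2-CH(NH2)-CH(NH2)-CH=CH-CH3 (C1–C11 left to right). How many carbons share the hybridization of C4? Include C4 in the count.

C4 is sp3 (only σ bonds).
C1: sp3 ✓
C2: sp3 ✓
C3: sp3 ✓
C4: sp3 ✓
C5: sp3 ✓
C6: sp3 ✓
C7: sp3 ✓
C8: sp3 ✓
C9: sp2
C10: sp2
C11: sp3 ✓
9 carbons are sp3.

9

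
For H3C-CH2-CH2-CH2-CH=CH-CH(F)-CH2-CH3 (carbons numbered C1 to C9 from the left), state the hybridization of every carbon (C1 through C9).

C1 sp3, C2 sp3, C3 sp3, C4 sp3, C5 sp2, C6 sp2, C7 sp3, C8 sp3, C9 sp3

C1 — 4 σ bonds. Steric number 4, so sp3.
C2 (4 σ bonds) has steric number 4: sp3.
C3: 4 σ bonds; 4 regions of electron density → sp3.
C4 has 4 σ bonds: steric number 4 → sp3.
C5 — 3 σ bonds, plus one π bond. Steric number 3, so sp2.
C6 — 3 σ bonds, plus one π bond. Steric number 3, so sp2.
C7: 4 σ bonds — 4 electron domains, sp3.
C8 carries 4 σ bonds, giving a steric number of 4, so it is sp3.
C9 has 4 σ bonds: steric number 4 → sp3.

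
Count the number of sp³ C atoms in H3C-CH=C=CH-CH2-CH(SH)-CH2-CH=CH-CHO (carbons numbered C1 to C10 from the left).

C1: sp3 ✓
C2: sp2
C3: sp
C4: sp2
C5: sp3 ✓
C6: sp3 ✓
C7: sp3 ✓
C8: sp2
C9: sp2
C10: sp2
C1, C5, C6, C7 → 4 sp3 carbons.

4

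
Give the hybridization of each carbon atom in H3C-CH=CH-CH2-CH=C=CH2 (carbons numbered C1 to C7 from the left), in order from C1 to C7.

C1 — 4 σ bonds. Steric number 4, so sp3.
C2 — 3 σ bonds, plus one π bond. Steric number 3, so sp2.
C3: 3 σ bonds, plus one π bond — 3 electron domains, sp2.
C4 (4 σ bonds) has steric number 4: sp3.
C5 (3 σ bonds, plus one π bond) has steric number 3: sp2.
C6 carries 2 σ bonds, plus two π bonds, giving a steric number of 2, so it is sp.
C7 has 3 σ bonds, plus one π bond: steric number 3 → sp2.

C1 sp3, C2 sp2, C3 sp2, C4 sp3, C5 sp2, C6 sp, C7 sp2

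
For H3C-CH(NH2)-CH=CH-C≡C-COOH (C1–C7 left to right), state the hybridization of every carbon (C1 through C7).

C1 sp3, C2 sp3, C3 sp2, C4 sp2, C5 sp, C6 sp, C7 sp2

C1: 4 σ bonds — 4 electron domains, sp3.
C2 (4 σ bonds) has steric number 4: sp3.
C3 carries 3 σ bonds, plus one π bond, giving a steric number of 3, so it is sp2.
C4: 3 σ bonds, plus one π bond; 3 regions of electron density → sp2.
C5: 2 σ bonds, plus two π bonds; 2 regions of electron density → sp.
C6 carries 2 σ bonds, plus two π bonds, giving a steric number of 2, so it is sp.
C7 — 3 σ bonds, plus one π bond. Steric number 3, so sp2.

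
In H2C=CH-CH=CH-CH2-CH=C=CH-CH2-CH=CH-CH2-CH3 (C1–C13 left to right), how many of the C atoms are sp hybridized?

C1: sp2
C2: sp2
C3: sp2
C4: sp2
C5: sp3
C6: sp2
C7: sp ✓
C8: sp2
C9: sp3
C10: sp2
C11: sp2
C12: sp3
C13: sp3
C7 → 1 sp carbon.

1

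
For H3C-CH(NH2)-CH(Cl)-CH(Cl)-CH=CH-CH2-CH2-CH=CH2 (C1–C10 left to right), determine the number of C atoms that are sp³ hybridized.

6

C1: sp3 ✓
C2: sp3 ✓
C3: sp3 ✓
C4: sp3 ✓
C5: sp2
C6: sp2
C7: sp3 ✓
C8: sp3 ✓
C9: sp2
C10: sp2
C1, C2, C3, C4, C7, C8 → 6 sp3 carbons.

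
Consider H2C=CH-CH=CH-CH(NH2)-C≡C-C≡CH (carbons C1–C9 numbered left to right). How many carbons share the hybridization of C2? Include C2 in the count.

C2 is sp2 (one π bond).
C1: sp2 ✓
C2: sp2 ✓
C3: sp2 ✓
C4: sp2 ✓
C5: sp3
C6: sp
C7: sp
C8: sp
C9: sp
4 carbons are sp2.

4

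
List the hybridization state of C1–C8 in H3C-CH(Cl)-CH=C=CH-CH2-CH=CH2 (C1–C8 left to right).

C1 sp3, C2 sp3, C3 sp2, C4 sp, C5 sp2, C6 sp3, C7 sp2, C8 sp2

C1 has 4 σ bonds: steric number 4 → sp3.
C2 (4 σ bonds) has steric number 4: sp3.
C3: 3 σ bonds, plus one π bond — 3 electron domains, sp2.
C4 has 2 σ bonds, plus two π bonds: steric number 2 → sp.
C5: 3 σ bonds, plus one π bond — 3 electron domains, sp2.
C6 is sp3: 4 σ bonds, 4 electron-density regions.
C7 is sp2: 3 σ bonds, plus one π bond, 3 electron-density regions.
C8: 3 σ bonds, plus one π bond — 3 electron domains, sp2.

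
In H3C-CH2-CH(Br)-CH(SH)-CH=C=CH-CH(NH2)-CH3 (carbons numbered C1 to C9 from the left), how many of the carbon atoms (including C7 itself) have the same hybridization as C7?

2

C7 is sp2 (one π bond).
C1: sp3
C2: sp3
C3: sp3
C4: sp3
C5: sp2 ✓
C6: sp
C7: sp2 ✓
C8: sp3
C9: sp3
2 carbons are sp2.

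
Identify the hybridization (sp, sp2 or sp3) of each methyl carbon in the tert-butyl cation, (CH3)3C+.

Each methyl carbon carries 4 σ bonds, giving a steric number of 4, so it is sp3.

sp^3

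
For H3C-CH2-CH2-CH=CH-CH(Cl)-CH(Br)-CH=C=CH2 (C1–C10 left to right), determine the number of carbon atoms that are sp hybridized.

C1: sp3
C2: sp3
C3: sp3
C4: sp2
C5: sp2
C6: sp3
C7: sp3
C8: sp2
C9: sp ✓
C10: sp2
C9 → 1 sp carbon.

1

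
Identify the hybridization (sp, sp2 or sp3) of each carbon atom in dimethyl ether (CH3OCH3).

Each carbon atom has 4 σ bonds: steric number 4 → sp3.

sp3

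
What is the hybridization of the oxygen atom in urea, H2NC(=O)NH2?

sp²

The oxygen atom: 1 σ bond and 2 lone pairs, plus one π bond — 3 electron domains, sp2.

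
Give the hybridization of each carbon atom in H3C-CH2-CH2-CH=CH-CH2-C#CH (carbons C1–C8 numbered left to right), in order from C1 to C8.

C1 — 4 σ bonds. Steric number 4, so sp3.
C2 has 4 σ bonds: steric number 4 → sp3.
C3 — 4 σ bonds. Steric number 4, so sp3.
C4 (3 σ bonds, plus one π bond) has steric number 3: sp2.
C5 is sp2: 3 σ bonds, plus one π bond, 3 electron-density regions.
C6: 4 σ bonds; 4 regions of electron density → sp3.
C7: 2 σ bonds, plus two π bonds — 2 electron domains, sp.
C8 carries 2 σ bonds, plus two π bonds, giving a steric number of 2, so it is sp.

C1 sp3, C2 sp3, C3 sp3, C4 sp2, C5 sp2, C6 sp3, C7 sp, C8 sp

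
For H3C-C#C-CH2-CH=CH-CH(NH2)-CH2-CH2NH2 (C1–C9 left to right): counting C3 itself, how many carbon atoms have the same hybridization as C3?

C3 is sp (two π bonds).
C1: sp3
C2: sp ✓
C3: sp ✓
C4: sp3
C5: sp2
C6: sp2
C7: sp3
C8: sp3
C9: sp3
2 carbons are sp.

2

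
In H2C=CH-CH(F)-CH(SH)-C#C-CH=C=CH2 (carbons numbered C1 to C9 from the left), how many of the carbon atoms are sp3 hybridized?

2

C1: sp2
C2: sp2
C3: sp3 ✓
C4: sp3 ✓
C5: sp
C6: sp
C7: sp2
C8: sp
C9: sp2
C3, C4 → 2 sp3 carbons.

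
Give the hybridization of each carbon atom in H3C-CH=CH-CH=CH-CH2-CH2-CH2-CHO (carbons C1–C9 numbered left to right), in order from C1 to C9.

C1 has 4 σ bonds: steric number 4 → sp3.
C2 (3 σ bonds, plus one π bond) has steric number 3: sp2.
C3: 3 σ bonds, plus one π bond — 3 electron domains, sp2.
C4 (3 σ bonds, plus one π bond) has steric number 3: sp2.
C5 — 3 σ bonds, plus one π bond. Steric number 3, so sp2.
C6: 4 σ bonds; 4 regions of electron density → sp3.
C7 — 4 σ bonds. Steric number 4, so sp3.
C8 has 4 σ bonds: steric number 4 → sp3.
C9 — 3 σ bonds, plus one π bond. Steric number 3, so sp2.

C1 sp3, C2 sp2, C3 sp2, C4 sp2, C5 sp2, C6 sp3, C7 sp3, C8 sp3, C9 sp2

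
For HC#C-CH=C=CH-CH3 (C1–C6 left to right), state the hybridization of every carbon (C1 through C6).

C1 has 2 σ bonds, plus two π bonds: steric number 2 → sp.
C2 — 2 σ bonds, plus two π bonds. Steric number 2, so sp.
C3 carries 3 σ bonds, plus one π bond, giving a steric number of 3, so it is sp2.
C4 — 2 σ bonds, plus two π bonds. Steric number 2, so sp.
C5 has 3 σ bonds, plus one π bond: steric number 3 → sp2.
C6 is sp3: 4 σ bonds, 4 electron-density regions.

C1 sp, C2 sp, C3 sp2, C4 sp, C5 sp2, C6 sp3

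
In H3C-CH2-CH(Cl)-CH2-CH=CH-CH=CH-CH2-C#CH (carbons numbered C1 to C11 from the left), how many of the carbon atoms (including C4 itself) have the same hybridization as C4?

C4 is sp3 (only σ bonds).
C1: sp3 ✓
C2: sp3 ✓
C3: sp3 ✓
C4: sp3 ✓
C5: sp2
C6: sp2
C7: sp2
C8: sp2
C9: sp3 ✓
C10: sp
C11: sp
5 carbons are sp3.

5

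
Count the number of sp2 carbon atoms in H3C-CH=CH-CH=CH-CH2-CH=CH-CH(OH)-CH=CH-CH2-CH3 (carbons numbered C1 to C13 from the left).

8

C1: sp3
C2: sp2 ✓
C3: sp2 ✓
C4: sp2 ✓
C5: sp2 ✓
C6: sp3
C7: sp2 ✓
C8: sp2 ✓
C9: sp3
C10: sp2 ✓
C11: sp2 ✓
C12: sp3
C13: sp3
C2, C3, C4, C5, C7, C8, C10, C11 → 8 sp2 carbons.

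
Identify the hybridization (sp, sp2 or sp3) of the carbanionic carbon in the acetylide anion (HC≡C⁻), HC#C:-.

One σ bond + one lone pair = steric number 2 → sp.

sp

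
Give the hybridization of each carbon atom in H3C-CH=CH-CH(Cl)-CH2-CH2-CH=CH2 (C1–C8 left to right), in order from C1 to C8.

C1: 4 σ bonds; 4 regions of electron density → sp3.
C2 — 3 σ bonds, plus one π bond. Steric number 3, so sp2.
C3 (3 σ bonds, plus one π bond) has steric number 3: sp2.
C4: 4 σ bonds — 4 electron domains, sp3.
C5 (4 σ bonds) has steric number 4: sp3.
C6 carries 4 σ bonds, giving a steric number of 4, so it is sp3.
C7: 3 σ bonds, plus one π bond; 3 regions of electron density → sp2.
C8 carries 3 σ bonds, plus one π bond, giving a steric number of 3, so it is sp2.

C1 sp3, C2 sp2, C3 sp2, C4 sp3, C5 sp3, C6 sp3, C7 sp2, C8 sp2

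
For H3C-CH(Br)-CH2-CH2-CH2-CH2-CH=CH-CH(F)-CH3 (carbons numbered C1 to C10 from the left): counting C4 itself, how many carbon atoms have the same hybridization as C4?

C4 is sp3 (only σ bonds).
C1: sp3 ✓
C2: sp3 ✓
C3: sp3 ✓
C4: sp3 ✓
C5: sp3 ✓
C6: sp3 ✓
C7: sp2
C8: sp2
C9: sp3 ✓
C10: sp3 ✓
8 carbons are sp3.

8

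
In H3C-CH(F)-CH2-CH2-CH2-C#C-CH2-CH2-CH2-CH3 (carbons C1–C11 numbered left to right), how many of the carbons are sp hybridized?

C1: sp3
C2: sp3
C3: sp3
C4: sp3
C5: sp3
C6: sp ✓
C7: sp ✓
C8: sp3
C9: sp3
C10: sp3
C11: sp3
C6, C7 → 2 sp carbons.

2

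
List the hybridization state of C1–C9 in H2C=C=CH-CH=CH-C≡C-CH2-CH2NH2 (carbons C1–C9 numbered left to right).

C1 has 3 σ bonds, plus one π bond: steric number 3 → sp2.
C2 (2 σ bonds, plus two π bonds) has steric number 2: sp.
C3: 3 σ bonds, plus one π bond — 3 electron domains, sp2.
C4 is sp2: 3 σ bonds, plus one π bond, 3 electron-density regions.
C5 has 3 σ bonds, plus one π bond: steric number 3 → sp2.
C6 has 2 σ bonds, plus two π bonds: steric number 2 → sp.
C7 — 2 σ bonds, plus two π bonds. Steric number 2, so sp.
C8 has 4 σ bonds: steric number 4 → sp3.
C9 (4 σ bonds) has steric number 4: sp3.

C1 sp2, C2 sp, C3 sp2, C4 sp2, C5 sp2, C6 sp, C7 sp, C8 sp3, C9 sp3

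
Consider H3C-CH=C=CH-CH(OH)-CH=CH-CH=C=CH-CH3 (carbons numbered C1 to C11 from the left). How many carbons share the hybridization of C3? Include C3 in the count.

C3 is sp (two π bonds).
C1: sp3
C2: sp2
C3: sp ✓
C4: sp2
C5: sp3
C6: sp2
C7: sp2
C8: sp2
C9: sp ✓
C10: sp2
C11: sp3
2 carbons are sp.

2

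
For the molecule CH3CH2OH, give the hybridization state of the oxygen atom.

sp3

The oxygen atom: 2 σ bonds and 2 lone pairs; 4 regions of electron density → sp3.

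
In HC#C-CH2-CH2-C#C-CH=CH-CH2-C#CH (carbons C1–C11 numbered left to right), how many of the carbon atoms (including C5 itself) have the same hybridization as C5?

6

C5 is sp (two π bonds).
C1: sp ✓
C2: sp ✓
C3: sp3
C4: sp3
C5: sp ✓
C6: sp ✓
C7: sp2
C8: sp2
C9: sp3
C10: sp ✓
C11: sp ✓
6 carbons are sp.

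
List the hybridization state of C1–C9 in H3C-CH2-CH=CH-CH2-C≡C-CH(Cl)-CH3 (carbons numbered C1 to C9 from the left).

C1 (4 σ bonds) has steric number 4: sp3.
C2 — 4 σ bonds. Steric number 4, so sp3.
C3: 3 σ bonds, plus one π bond; 3 regions of electron density → sp2.
C4 carries 3 σ bonds, plus one π bond, giving a steric number of 3, so it is sp2.
C5 is sp3: 4 σ bonds, 4 electron-density regions.
C6 is sp: 2 σ bonds, plus two π bonds, 2 electron-density regions.
C7: 2 σ bonds, plus two π bonds; 2 regions of electron density → sp.
C8: 4 σ bonds — 4 electron domains, sp3.
C9 is sp3: 4 σ bonds, 4 electron-density regions.

C1 sp3, C2 sp3, C3 sp2, C4 sp2, C5 sp3, C6 sp, C7 sp, C8 sp3, C9 sp3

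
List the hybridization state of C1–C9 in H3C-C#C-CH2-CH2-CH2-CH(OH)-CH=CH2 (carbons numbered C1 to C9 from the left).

C1 sp3, C2 sp, C3 sp, C4 sp3, C5 sp3, C6 sp3, C7 sp3, C8 sp2, C9 sp2

C1 is sp3: 4 σ bonds, 4 electron-density regions.
C2: 2 σ bonds, plus two π bonds — 2 electron domains, sp.
C3 carries 2 σ bonds, plus two π bonds, giving a steric number of 2, so it is sp.
C4 carries 4 σ bonds, giving a steric number of 4, so it is sp3.
C5 (4 σ bonds) has steric number 4: sp3.
C6: 4 σ bonds; 4 regions of electron density → sp3.
C7 — 4 σ bonds. Steric number 4, so sp3.
C8 (3 σ bonds, plus one π bond) has steric number 3: sp2.
C9 — 3 σ bonds, plus one π bond. Steric number 3, so sp2.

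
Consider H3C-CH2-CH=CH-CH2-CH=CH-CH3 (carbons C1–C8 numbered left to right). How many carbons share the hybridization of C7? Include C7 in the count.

4

C7 is sp2 (one π bond).
C1: sp3
C2: sp3
C3: sp2 ✓
C4: sp2 ✓
C5: sp3
C6: sp2 ✓
C7: sp2 ✓
C8: sp3
4 carbons are sp2.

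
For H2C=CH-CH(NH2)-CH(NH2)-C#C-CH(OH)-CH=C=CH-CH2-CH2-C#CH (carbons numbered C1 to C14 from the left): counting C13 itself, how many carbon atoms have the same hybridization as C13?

5

C13 is sp (two π bonds).
C1: sp2
C2: sp2
C3: sp3
C4: sp3
C5: sp ✓
C6: sp ✓
C7: sp3
C8: sp2
C9: sp ✓
C10: sp2
C11: sp3
C12: sp3
C13: sp ✓
C14: sp ✓
5 carbons are sp.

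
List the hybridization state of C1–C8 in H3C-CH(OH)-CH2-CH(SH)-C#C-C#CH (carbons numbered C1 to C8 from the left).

C1 sp3, C2 sp3, C3 sp3, C4 sp3, C5 sp, C6 sp, C7 sp, C8 sp

C1 — 4 σ bonds. Steric number 4, so sp3.
C2 carries 4 σ bonds, giving a steric number of 4, so it is sp3.
C3 carries 4 σ bonds, giving a steric number of 4, so it is sp3.
C4: 4 σ bonds; 4 regions of electron density → sp3.
C5: 2 σ bonds, plus two π bonds; 2 regions of electron density → sp.
C6: 2 σ bonds, plus two π bonds — 2 electron domains, sp.
C7 is sp: 2 σ bonds, plus two π bonds, 2 electron-density regions.
C8 — 2 σ bonds, plus two π bonds. Steric number 2, so sp.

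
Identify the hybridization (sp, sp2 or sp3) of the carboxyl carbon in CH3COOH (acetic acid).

The carboxyl carbon has 3 σ bonds, plus one π bond: steric number 3 → sp2.

sp²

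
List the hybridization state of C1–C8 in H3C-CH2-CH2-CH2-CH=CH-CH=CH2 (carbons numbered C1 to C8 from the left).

C1 sp3, C2 sp3, C3 sp3, C4 sp3, C5 sp2, C6 sp2, C7 sp2, C8 sp2

C1 (4 σ bonds) has steric number 4: sp3.
C2 carries 4 σ bonds, giving a steric number of 4, so it is sp3.
C3: 4 σ bonds — 4 electron domains, sp3.
C4 has 4 σ bonds: steric number 4 → sp3.
C5 (3 σ bonds, plus one π bond) has steric number 3: sp2.
C6: 3 σ bonds, plus one π bond — 3 electron domains, sp2.
C7: 3 σ bonds, plus one π bond; 3 regions of electron density → sp2.
C8 — 3 σ bonds, plus one π bond. Steric number 3, so sp2.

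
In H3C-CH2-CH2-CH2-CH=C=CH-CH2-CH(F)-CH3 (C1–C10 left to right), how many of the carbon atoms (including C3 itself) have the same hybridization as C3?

C3 is sp3 (only σ bonds).
C1: sp3 ✓
C2: sp3 ✓
C3: sp3 ✓
C4: sp3 ✓
C5: sp2
C6: sp
C7: sp2
C8: sp3 ✓
C9: sp3 ✓
C10: sp3 ✓
7 carbons are sp3.

7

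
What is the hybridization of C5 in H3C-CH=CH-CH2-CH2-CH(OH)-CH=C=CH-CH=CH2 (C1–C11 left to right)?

sp³

C5 is sp3: 4 σ bonds, 4 electron-density regions.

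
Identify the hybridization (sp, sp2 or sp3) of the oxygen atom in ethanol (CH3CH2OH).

sp3

The oxygen atom: 2 σ bonds and 2 lone pairs — 4 electron domains, sp3.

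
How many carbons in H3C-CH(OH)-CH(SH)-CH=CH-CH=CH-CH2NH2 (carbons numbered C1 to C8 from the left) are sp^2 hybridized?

C1: sp3
C2: sp3
C3: sp3
C4: sp2 ✓
C5: sp2 ✓
C6: sp2 ✓
C7: sp2 ✓
C8: sp3
C4, C5, C6, C7 → 4 sp2 carbons.

4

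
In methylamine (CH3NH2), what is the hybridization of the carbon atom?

The carbon atom carries 4 σ bonds, giving a steric number of 4, so it is sp3.

sp3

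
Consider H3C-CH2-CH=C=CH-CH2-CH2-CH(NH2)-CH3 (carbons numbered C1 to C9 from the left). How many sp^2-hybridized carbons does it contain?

C1: sp3
C2: sp3
C3: sp2 ✓
C4: sp
C5: sp2 ✓
C6: sp3
C7: sp3
C8: sp3
C9: sp3
C3, C5 → 2 sp2 carbons.

2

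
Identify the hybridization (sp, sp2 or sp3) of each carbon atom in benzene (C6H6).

sp^2

Every ring carbon has three σ bonds and contributes one p electron to the aromatic π system.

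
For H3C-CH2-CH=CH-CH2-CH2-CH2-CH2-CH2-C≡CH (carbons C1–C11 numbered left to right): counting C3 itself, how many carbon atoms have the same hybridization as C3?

2

C3 is sp2 (one π bond).
C1: sp3
C2: sp3
C3: sp2 ✓
C4: sp2 ✓
C5: sp3
C6: sp3
C7: sp3
C8: sp3
C9: sp3
C10: sp
C11: sp
2 carbons are sp2.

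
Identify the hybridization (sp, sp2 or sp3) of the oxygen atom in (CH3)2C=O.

sp²

One σ bond + two lone pairs = steric number 3 → sp2.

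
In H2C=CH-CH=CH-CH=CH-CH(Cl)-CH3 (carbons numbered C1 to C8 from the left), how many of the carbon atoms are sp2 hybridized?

6

C1: sp2 ✓
C2: sp2 ✓
C3: sp2 ✓
C4: sp2 ✓
C5: sp2 ✓
C6: sp2 ✓
C7: sp3
C8: sp3
C1, C2, C3, C4, C5, C6 → 6 sp2 carbons.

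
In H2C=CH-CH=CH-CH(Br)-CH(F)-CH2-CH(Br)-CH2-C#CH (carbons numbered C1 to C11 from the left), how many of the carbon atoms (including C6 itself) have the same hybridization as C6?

5

C6 is sp3 (only σ bonds).
C1: sp2
C2: sp2
C3: sp2
C4: sp2
C5: sp3 ✓
C6: sp3 ✓
C7: sp3 ✓
C8: sp3 ✓
C9: sp3 ✓
C10: sp
C11: sp
5 carbons are sp3.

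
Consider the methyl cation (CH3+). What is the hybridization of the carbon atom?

Three σ bonds to H, empty p orbital → sp2, trigonal planar.

sp2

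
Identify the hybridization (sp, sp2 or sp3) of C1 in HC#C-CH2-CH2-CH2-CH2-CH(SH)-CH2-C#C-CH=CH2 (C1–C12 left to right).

C1 (2 σ bonds, plus two π bonds) has steric number 2: sp.

sp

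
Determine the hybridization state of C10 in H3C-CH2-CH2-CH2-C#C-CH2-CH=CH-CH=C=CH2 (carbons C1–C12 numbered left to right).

sp²

C10: 3 σ bonds, plus one π bond; 3 regions of electron density → sp2.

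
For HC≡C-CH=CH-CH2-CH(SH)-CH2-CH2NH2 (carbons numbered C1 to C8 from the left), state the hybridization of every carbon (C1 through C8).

C1 sp, C2 sp, C3 sp2, C4 sp2, C5 sp3, C6 sp3, C7 sp3, C8 sp3

C1 — 2 σ bonds, plus two π bonds. Steric number 2, so sp.
C2 has 2 σ bonds, plus two π bonds: steric number 2 → sp.
C3: 3 σ bonds, plus one π bond; 3 regions of electron density → sp2.
C4 is sp2: 3 σ bonds, plus one π bond, 3 electron-density regions.
C5 has 4 σ bonds: steric number 4 → sp3.
C6 carries 4 σ bonds, giving a steric number of 4, so it is sp3.
C7 — 4 σ bonds. Steric number 4, so sp3.
C8 is sp3: 4 σ bonds, 4 electron-density regions.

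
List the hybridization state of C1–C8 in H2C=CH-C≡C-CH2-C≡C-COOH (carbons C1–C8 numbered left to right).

C1 (3 σ bonds, plus one π bond) has steric number 3: sp2.
C2 is sp2: 3 σ bonds, plus one π bond, 3 electron-density regions.
C3 — 2 σ bonds, plus two π bonds. Steric number 2, so sp.
C4: 2 σ bonds, plus two π bonds — 2 electron domains, sp.
C5 — 4 σ bonds. Steric number 4, so sp3.
C6 (2 σ bonds, plus two π bonds) has steric number 2: sp.
C7 is sp: 2 σ bonds, plus two π bonds, 2 electron-density regions.
C8 — 3 σ bonds, plus one π bond. Steric number 3, so sp2.

C1 sp2, C2 sp2, C3 sp, C4 sp, C5 sp3, C6 sp, C7 sp, C8 sp2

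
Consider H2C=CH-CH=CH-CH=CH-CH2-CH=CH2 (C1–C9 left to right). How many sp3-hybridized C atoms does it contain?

1

C1: sp2
C2: sp2
C3: sp2
C4: sp2
C5: sp2
C6: sp2
C7: sp3 ✓
C8: sp2
C9: sp2
C7 → 1 sp3 carbon.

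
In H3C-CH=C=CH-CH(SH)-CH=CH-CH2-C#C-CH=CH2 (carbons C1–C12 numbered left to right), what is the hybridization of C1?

sp3

C1 is sp3: 4 σ bonds, 4 electron-density regions.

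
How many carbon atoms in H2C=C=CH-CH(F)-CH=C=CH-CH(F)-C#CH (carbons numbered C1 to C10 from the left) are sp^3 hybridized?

2

C1: sp2
C2: sp
C3: sp2
C4: sp3 ✓
C5: sp2
C6: sp
C7: sp2
C8: sp3 ✓
C9: sp
C10: sp
C4, C8 → 2 sp3 carbons.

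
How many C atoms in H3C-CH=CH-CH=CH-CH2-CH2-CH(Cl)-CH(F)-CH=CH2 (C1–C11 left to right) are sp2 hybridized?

C1: sp3
C2: sp2 ✓
C3: sp2 ✓
C4: sp2 ✓
C5: sp2 ✓
C6: sp3
C7: sp3
C8: sp3
C9: sp3
C10: sp2 ✓
C11: sp2 ✓
C2, C3, C4, C5, C10, C11 → 6 sp2 carbons.

6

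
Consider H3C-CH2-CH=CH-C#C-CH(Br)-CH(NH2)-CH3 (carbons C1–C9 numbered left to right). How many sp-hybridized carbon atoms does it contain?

C1: sp3
C2: sp3
C3: sp2
C4: sp2
C5: sp ✓
C6: sp ✓
C7: sp3
C8: sp3
C9: sp3
C5, C6 → 2 sp carbons.

2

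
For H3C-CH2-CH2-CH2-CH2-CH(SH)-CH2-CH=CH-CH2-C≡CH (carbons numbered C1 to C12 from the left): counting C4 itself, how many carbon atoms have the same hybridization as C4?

8

C4 is sp3 (only σ bonds).
C1: sp3 ✓
C2: sp3 ✓
C3: sp3 ✓
C4: sp3 ✓
C5: sp3 ✓
C6: sp3 ✓
C7: sp3 ✓
C8: sp2
C9: sp2
C10: sp3 ✓
C11: sp
C12: sp
8 carbons are sp3.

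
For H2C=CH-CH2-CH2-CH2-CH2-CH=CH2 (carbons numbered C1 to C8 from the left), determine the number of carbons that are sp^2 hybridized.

4

C1: sp2 ✓
C2: sp2 ✓
C3: sp3
C4: sp3
C5: sp3
C6: sp3
C7: sp2 ✓
C8: sp2 ✓
C1, C2, C7, C8 → 4 sp2 carbons.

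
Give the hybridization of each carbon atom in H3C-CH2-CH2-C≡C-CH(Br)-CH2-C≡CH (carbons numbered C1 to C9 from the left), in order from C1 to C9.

C1 (4 σ bonds) has steric number 4: sp3.
C2 has 4 σ bonds: steric number 4 → sp3.
C3 (4 σ bonds) has steric number 4: sp3.
C4 carries 2 σ bonds, plus two π bonds, giving a steric number of 2, so it is sp.
C5 — 2 σ bonds, plus two π bonds. Steric number 2, so sp.
C6 carries 4 σ bonds, giving a steric number of 4, so it is sp3.
C7 is sp3: 4 σ bonds, 4 electron-density regions.
C8 — 2 σ bonds, plus two π bonds. Steric number 2, so sp.
C9 carries 2 σ bonds, plus two π bonds, giving a steric number of 2, so it is sp.

C1 sp3, C2 sp3, C3 sp3, C4 sp, C5 sp, C6 sp3, C7 sp3, C8 sp, C9 sp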